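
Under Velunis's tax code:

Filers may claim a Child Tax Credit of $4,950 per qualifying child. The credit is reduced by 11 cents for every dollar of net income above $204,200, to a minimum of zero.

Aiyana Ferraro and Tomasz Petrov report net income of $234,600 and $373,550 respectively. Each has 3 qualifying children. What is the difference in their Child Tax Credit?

Aiyana ($234,600): Child Tax Credit: base = 3 × $4,950 = $14,850. 11% of the $30,400 excess over $204,200 is $3,344; credit = $14,850 − $3,344 = $11,506.
Tomasz ($373,550): Child Tax Credit: base = 3 × $4,950 = $14,850. 11% of the $169,350 excess over $204,200 is $18,628.50 ≥ base, so the credit is $0.
Difference: |$11,506 − $0| = $11,506.

$11,506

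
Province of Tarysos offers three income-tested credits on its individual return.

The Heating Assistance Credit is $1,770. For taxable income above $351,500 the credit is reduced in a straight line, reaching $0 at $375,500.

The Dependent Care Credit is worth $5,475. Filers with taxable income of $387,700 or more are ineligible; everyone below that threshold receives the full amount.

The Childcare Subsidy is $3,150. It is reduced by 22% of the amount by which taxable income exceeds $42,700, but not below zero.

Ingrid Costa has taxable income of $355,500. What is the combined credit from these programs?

Heating Assistance Credit: $355,500 is $4,000 into a $24,000 phase-out range, leaving 20,000/24,000 of the credit: $1,770 × 20,000/24,000 = $1,475.
Dependent Care Credit: $355,500 is below the $387,700 cutoff, so the full $5,475 applies.
Childcare Subsidy: 22% of the $312,800 excess over $42,700 is $68,816 ≥ base, so the credit is $0.
Total: $1,475 + $5,475 + $0 = $6,950.

$6,950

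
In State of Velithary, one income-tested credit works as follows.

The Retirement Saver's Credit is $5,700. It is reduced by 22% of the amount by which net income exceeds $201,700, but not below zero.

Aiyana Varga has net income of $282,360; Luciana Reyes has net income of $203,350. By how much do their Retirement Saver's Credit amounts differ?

Aiyana ($282,360): Retirement Saver's Credit: 22% of the $80,660 excess over $201,700 is $17,745.20 ≥ base, so the credit is $0.
Luciana ($203,350): Retirement Saver's Credit: 22% of the $1,650 excess over $201,700 is $363; credit = $5,700 − $363 = $5,337.
Difference: |$0 − $5,337| = $5,337.

$5,337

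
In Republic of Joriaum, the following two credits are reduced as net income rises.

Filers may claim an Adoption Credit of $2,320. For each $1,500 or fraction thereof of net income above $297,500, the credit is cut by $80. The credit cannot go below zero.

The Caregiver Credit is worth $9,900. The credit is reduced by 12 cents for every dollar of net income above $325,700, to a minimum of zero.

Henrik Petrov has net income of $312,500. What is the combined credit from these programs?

Adoption Credit: income exceeds $297,500 by $15,000, which is 10 full-or-partial $1,500 increments; reduction = 10 × $80 = $800, leaving $1,520.
Caregiver Credit: $312,500 is at or below the $325,700 threshold, so the full $9,900 applies.
Total: $1,520 + $9,900 = $11,420.

$11,420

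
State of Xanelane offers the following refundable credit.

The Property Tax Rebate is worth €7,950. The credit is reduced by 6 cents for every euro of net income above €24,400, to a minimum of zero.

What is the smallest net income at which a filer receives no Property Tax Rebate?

€156,900

The credit falls by 6% of each euro above €24,400, so it reaches zero when the excess is €7,950 / 6% = €132,500: income = €24,400 + €132,500 = €156,900.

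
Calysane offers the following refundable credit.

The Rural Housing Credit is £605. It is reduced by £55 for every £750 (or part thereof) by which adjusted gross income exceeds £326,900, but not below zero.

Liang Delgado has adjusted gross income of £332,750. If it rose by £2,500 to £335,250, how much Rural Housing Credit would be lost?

At £332,750 — income exceeds £326,900 by £5,850, which is 8 full-or-partial £750 increments; reduction = 8 × £55 = £440, leaving £165.
At £335,250 — income exceeds £326,900 by £8,350 → 12 increments × £55 = £660 ≥ base, so the credit is £0.
Lost: £165 − £0 = £165.

£165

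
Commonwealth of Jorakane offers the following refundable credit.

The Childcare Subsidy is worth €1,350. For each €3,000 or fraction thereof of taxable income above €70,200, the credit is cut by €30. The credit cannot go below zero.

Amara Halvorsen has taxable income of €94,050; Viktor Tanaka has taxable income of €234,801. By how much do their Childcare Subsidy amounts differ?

Amara (€94,050): Childcare Subsidy: income exceeds €70,200 by €23,850, which is 8 full-or-partial €3,000 increments; reduction = 8 × €30 = €240, leaving €1,110.
Viktor (€234,801): Childcare Subsidy: income exceeds €70,200 by €164,601 → 55 increments × €30 = €1,650 ≥ base, so the credit is €0.
Difference: |€1,110 − €0| = €1,110.

€1,110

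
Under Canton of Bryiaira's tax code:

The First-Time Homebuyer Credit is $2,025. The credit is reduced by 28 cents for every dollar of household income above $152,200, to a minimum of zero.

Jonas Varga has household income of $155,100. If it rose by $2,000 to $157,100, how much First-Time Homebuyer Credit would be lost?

At $155,100 — 28% of the $2,900 excess over $152,200 is $812; credit = $2,025 − $812 = $1,213.
At $157,100 — 28% of the $4,900 excess over $152,200 is $1,372; credit = $2,025 − $1,372 = $653.
Lost: $1,213 − $653 = $560.

$560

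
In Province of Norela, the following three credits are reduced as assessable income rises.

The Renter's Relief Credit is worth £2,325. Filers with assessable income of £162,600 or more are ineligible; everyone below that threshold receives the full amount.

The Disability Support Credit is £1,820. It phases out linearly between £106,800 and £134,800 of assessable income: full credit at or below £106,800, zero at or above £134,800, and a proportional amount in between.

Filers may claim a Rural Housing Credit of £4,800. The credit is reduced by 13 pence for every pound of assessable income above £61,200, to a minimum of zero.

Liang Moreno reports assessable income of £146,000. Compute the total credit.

Renter's Relief Credit: £146,000 is below the £162,600 cutoff, so the full £2,325 applies.
Disability Support Credit: £146,000 is at or above £134,800, so the credit is £0.
Rural Housing Credit: 13% of the £84,800 excess over £61,200 is £11,024 ≥ base, so the credit is £0.
Total: £2,325 + £0 + £0 = £2,325.

£2,325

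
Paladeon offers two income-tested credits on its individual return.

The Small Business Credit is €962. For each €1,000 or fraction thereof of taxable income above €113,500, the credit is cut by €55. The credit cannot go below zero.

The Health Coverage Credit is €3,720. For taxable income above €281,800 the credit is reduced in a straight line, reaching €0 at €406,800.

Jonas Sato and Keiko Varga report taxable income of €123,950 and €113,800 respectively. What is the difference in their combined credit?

Jonas (€123,950): Small Business Credit: income exceeds €113,500 by €10,450, which is 11 full-or-partial €1,000 increments; reduction = 11 × €55 = €605, leaving €357. Health Coverage Credit: €123,950 is at or below the €281,800 threshold, so the full €3,720 applies. total €357 + €3,720 = €4,077
Keiko (€113,800): Small Business Credit: income exceeds €113,500 by €300, which is 1 full-or-partial €1,000 increment; reduction = 1 × €55 = €55, leaving €907. Health Coverage Credit: €113,800 is at or below the €281,800 threshold, so the full €3,720 applies. total €907 + €3,720 = €4,627
Difference: |€4,077 − €4,627| = €550.

€550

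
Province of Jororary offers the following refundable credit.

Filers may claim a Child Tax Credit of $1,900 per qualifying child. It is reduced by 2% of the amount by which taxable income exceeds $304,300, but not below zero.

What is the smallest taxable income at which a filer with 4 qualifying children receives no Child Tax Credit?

$684,300

Full credit = 4 × $1,900 = $7,600.
The credit falls by 2% of each dollar above $304,300, so it reaches zero when the excess is $7,600 / 2% = $380,000: income = $304,300 + $380,000 = $684,300.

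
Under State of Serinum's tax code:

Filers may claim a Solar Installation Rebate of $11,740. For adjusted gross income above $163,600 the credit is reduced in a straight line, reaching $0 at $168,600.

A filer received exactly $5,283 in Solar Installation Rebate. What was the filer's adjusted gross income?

$5,283 is 5,283/11,740 of the full $11,740, so 6,457/11,740 of the $5,000 range has been used: income = $163,600 + $5,000 × 6,457/11,740 = $166,350.

$166,350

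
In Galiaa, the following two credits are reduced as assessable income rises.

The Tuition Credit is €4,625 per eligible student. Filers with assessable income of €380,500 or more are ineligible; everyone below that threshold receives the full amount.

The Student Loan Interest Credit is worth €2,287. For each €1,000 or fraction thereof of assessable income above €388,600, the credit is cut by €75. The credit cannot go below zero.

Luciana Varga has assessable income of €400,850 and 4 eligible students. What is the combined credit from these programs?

€1,312

Tuition Credit: base = 4 × €4,625 = €18,500. €400,850 meets or exceeds the €380,500 cutoff, so the credit is €0.
Student Loan Interest Credit: income exceeds €388,600 by €12,250, which is 13 full-or-partial €1,000 increments; reduction = 13 × €75 = €975, leaving €1,312.
Total: €0 + €1,312 = €1,312.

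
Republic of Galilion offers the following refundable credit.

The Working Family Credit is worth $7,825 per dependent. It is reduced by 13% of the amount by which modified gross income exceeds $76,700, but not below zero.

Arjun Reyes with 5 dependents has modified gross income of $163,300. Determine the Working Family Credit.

$27,867

Working Family Credit: base = 5 × $7,825 = $39,125. 13% of the $86,600 excess over $76,700 is $11,258; credit = $39,125 − $11,258 = $27,867.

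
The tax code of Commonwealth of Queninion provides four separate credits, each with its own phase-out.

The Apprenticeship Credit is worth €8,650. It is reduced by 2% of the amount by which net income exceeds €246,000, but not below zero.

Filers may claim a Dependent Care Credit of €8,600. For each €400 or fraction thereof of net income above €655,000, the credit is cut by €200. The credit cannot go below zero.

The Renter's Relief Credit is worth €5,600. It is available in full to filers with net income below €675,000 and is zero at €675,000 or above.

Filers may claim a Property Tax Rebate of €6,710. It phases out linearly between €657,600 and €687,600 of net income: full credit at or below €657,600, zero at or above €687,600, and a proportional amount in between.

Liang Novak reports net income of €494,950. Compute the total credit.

€24,581

Apprenticeship Credit: 2% of the €248,950 excess over €246,000 is €4,979; credit = €8,650 − €4,979 = €3,671.
Dependent Care Credit: €494,950 is at or below the €655,000 threshold, so the full €8,600 applies.
Renter's Relief Credit: €494,950 is below the €675,000 cutoff, so the full €5,600 applies.
Property Tax Rebate: €494,950 is at or below the €657,600 threshold, so the full €6,710 applies.
Total: €3,671 + €8,600 + €5,600 + €6,710 = €24,581.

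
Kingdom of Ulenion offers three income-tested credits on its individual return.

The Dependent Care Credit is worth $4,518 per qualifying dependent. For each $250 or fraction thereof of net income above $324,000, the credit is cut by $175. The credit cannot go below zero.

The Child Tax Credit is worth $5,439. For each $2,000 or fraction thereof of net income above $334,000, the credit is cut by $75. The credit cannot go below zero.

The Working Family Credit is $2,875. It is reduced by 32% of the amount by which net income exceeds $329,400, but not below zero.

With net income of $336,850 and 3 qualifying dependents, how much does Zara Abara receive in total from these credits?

Dependent Care Credit: base = 3 × $4,518 = $13,554. income exceeds $324,000 by $12,850, which is 52 full-or-partial $250 increments; reduction = 52 × $175 = $9,100, leaving $4,454.
Child Tax Credit: income exceeds $334,000 by $2,850, which is 2 full-or-partial $2,000 increments; reduction = 2 × $75 = $150, leaving $5,289.
Working Family Credit: 32% of the $7,450 excess over $329,400 is $2,384; credit = $2,875 − $2,384 = $491.
Total: $4,454 + $5,289 + $491 = $10,234.

$10,234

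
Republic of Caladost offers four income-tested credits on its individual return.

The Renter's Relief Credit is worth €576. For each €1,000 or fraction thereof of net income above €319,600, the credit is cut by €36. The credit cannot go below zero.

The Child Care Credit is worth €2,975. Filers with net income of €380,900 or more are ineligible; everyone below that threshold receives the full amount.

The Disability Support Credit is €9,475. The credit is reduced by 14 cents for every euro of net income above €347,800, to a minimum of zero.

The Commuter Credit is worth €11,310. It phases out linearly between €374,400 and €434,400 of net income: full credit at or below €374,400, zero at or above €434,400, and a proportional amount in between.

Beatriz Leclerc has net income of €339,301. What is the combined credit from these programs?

Renter's Relief Credit: income exceeds €319,600 by €19,701 → 20 increments × €36 = €720 ≥ base, so the credit is €0.
Child Care Credit: €339,301 is below the €380,900 cutoff, so the full €2,975 applies.
Disability Support Credit: €339,301 is at or below the €347,800 threshold, so the full €9,475 applies.
Commuter Credit: €339,301 is at or below the €374,400 threshold, so the full €11,310 applies.
Total: €0 + €2,975 + €9,475 + €11,310 = €23,760.

€23,760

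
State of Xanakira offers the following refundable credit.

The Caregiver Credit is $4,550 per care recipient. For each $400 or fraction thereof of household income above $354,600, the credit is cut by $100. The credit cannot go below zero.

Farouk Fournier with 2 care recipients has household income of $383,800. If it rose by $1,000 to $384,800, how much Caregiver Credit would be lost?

$300

At $383,800 — base = 2 × $4,550 = $9,100. income exceeds $354,600 by $29,200, which is 73 full-or-partial $400 increments; reduction = 73 × $100 = $7,300, leaving $1,800.
At $384,800 — base = 2 × $4,550 = $9,100. income exceeds $354,600 by $30,200, which is 76 full-or-partial $400 increments; reduction = 76 × $100 = $7,600, leaving $1,500.
Lost: $1,800 − $1,500 = $300.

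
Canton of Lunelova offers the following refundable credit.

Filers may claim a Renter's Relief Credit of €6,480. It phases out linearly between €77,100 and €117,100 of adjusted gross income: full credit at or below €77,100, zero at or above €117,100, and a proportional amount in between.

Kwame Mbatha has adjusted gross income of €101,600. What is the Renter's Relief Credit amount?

€2,511

Renter's Relief Credit: €101,600 is €24,500 into a €40,000 phase-out range, leaving 15,500/40,000 of the credit: €6,480 × 15,500/40,000 = €2,511.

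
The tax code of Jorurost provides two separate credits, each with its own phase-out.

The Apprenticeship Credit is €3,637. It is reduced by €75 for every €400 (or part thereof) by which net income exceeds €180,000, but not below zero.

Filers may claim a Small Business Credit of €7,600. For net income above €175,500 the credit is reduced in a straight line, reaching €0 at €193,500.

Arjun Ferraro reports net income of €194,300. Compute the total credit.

Apprenticeship Credit: income exceeds €180,000 by €14,300, which is 36 full-or-partial €400 increments; reduction = 36 × €75 = €2,700, leaving €937.
Small Business Credit: €194,300 is at or above €193,500, so the credit is €0.
Total: €937 + €0 = €937.

€937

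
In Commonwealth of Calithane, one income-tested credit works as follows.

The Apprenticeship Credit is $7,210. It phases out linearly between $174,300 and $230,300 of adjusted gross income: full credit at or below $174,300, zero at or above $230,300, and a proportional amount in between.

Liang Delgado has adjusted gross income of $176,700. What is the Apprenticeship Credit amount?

$6,901

Apprenticeship Credit: $176,700 is $2,400 into a $56,000 phase-out range, leaving 53,600/56,000 of the credit: $7,210 × 53,600/56,000 = $6,901.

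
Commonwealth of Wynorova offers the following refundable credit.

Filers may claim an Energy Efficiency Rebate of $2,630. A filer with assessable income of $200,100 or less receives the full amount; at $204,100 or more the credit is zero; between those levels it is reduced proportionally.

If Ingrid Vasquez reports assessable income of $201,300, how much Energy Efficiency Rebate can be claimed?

$1,841

Energy Efficiency Rebate: $201,300 is $1,200 into a $4,000 phase-out range, leaving 2,800/4,000 of the credit: $2,630 × 2,800/4,000 = $1,841.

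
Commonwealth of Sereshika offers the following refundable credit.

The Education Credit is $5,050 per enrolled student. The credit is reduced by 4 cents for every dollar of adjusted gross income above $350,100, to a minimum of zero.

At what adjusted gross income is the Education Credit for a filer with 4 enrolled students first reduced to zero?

Full credit = 4 × $5,050 = $20,200.
The credit falls by 4% of each dollar above $350,100, so it reaches zero when the excess is $20,200 / 4% = $505,000: income = $350,100 + $505,000 = $855,100.

$855,100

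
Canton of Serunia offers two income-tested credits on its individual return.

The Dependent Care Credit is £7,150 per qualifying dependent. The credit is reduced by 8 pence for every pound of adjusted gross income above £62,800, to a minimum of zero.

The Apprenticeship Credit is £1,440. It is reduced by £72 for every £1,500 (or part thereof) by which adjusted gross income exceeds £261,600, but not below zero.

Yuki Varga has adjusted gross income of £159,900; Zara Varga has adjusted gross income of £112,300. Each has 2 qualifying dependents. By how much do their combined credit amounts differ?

£3,808

Yuki (£159,900): Dependent Care Credit: base = 2 × £7,150 = £14,300. 8% of the £97,100 excess over £62,800 is £7,768; credit = £14,300 − £7,768 = £6,532. Apprenticeship Credit: £159,900 is at or below the £261,600 threshold, so the full £1,440 applies. total £6,532 + £1,440 = £7,972
Zara (£112,300): Dependent Care Credit: base = 2 × £7,150 = £14,300. 8% of the £49,500 excess over £62,800 is £3,960; credit = £14,300 − £3,960 = £10,340. Apprenticeship Credit: £112,300 is at or below the £261,600 threshold, so the full £1,440 applies. total £10,340 + £1,440 = £11,780
Difference: |£7,972 − £11,780| = £3,808.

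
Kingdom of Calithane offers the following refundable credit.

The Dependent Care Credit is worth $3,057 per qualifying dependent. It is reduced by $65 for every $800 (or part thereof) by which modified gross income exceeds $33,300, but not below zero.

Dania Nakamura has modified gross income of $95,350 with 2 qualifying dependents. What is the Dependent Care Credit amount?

Dependent Care Credit: base = 2 × $3,057 = $6,114. income exceeds $33,300 by $62,050, which is 78 full-or-partial $800 increments; reduction = 78 × $65 = $5,070, leaving $1,044.

$1,044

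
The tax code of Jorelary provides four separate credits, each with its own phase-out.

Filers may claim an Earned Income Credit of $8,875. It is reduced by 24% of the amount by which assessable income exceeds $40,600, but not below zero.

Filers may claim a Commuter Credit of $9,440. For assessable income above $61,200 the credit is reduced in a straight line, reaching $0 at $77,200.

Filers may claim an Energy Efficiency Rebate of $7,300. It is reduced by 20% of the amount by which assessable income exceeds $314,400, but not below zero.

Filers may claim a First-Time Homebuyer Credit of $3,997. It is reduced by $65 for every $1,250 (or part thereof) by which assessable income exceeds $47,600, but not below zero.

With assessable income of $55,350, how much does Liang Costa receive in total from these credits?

Earned Income Credit: 24% of the $14,750 excess over $40,600 is $3,540; credit = $8,875 − $3,540 = $5,335.
Commuter Credit: $55,350 is at or below the $61,200 threshold, so the full $9,440 applies.
Energy Efficiency Rebate: $55,350 is at or below the $314,400 threshold, so the full $7,300 applies.
First-Time Homebuyer Credit: income exceeds $47,600 by $7,750, which is 7 full-or-partial $1,250 increments; reduction = 7 × $65 = $455, leaving $3,542.
Total: $5,335 + $9,440 + $7,300 + $3,542 = $25,617.

$25,617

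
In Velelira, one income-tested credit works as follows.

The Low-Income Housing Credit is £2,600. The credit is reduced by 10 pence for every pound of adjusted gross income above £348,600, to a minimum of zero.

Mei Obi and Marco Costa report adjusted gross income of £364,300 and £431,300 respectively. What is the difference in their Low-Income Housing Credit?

£1,030

Mei (£364,300): Low-Income Housing Credit: 10% of the £15,700 excess over £348,600 is £1,570; credit = £2,600 − £1,570 = £1,030.
Marco (£431,300): Low-Income Housing Credit: 10% of the £82,700 excess over £348,600 is £8,270 ≥ base, so the credit is £0.
Difference: |£1,030 − £0| = £1,030.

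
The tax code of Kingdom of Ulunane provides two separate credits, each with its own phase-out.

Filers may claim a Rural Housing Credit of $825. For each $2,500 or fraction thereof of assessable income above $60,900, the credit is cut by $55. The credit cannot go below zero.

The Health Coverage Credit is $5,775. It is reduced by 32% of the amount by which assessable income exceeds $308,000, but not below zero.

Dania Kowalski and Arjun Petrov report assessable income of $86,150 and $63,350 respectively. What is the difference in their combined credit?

$550

Dania ($86,150): Rural Housing Credit: income exceeds $60,900 by $25,250, which is 11 full-or-partial $2,500 increments; reduction = 11 × $55 = $605, leaving $220. Health Coverage Credit: $86,150 is at or below the $308,000 threshold, so the full $5,775 applies. total $220 + $5,775 = $5,995
Arjun ($63,350): Rural Housing Credit: income exceeds $60,900 by $2,450, which is 1 full-or-partial $2,500 increment; reduction = 1 × $55 = $55, leaving $770. Health Coverage Credit: $63,350 is at or below the $308,000 threshold, so the full $5,775 applies. total $770 + $5,775 = $6,545
Difference: |$5,995 − $6,545| = $550.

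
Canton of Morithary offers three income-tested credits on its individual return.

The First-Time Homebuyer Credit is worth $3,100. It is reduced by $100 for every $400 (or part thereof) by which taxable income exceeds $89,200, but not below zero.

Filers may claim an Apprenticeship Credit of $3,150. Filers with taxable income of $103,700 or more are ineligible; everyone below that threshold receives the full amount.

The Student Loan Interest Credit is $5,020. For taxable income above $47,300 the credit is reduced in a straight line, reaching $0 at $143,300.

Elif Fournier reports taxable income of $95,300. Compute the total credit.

First-Time Homebuyer Credit: income exceeds $89,200 by $6,100, which is 16 full-or-partial $400 increments; reduction = 16 × $100 = $1,600, leaving $1,500.
Apprenticeship Credit: $95,300 is below the $103,700 cutoff, so the full $3,150 applies.
Student Loan Interest Credit: $95,300 is $48,000 into a $96,000 phase-out range, leaving 48,000/96,000 of the credit: $5,020 × 48,000/96,000 = $2,510.
Total: $1,500 + $3,150 + $2,510 = $7,160.

$7,160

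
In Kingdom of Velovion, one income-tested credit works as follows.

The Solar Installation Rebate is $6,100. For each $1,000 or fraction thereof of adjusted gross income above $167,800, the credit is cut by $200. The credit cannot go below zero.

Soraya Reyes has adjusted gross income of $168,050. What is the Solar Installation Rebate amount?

$5,900

Solar Installation Rebate: income exceeds $167,800 by $250, which is 1 full-or-partial $1,000 increment; reduction = 1 × $200 = $200, leaving $5,900.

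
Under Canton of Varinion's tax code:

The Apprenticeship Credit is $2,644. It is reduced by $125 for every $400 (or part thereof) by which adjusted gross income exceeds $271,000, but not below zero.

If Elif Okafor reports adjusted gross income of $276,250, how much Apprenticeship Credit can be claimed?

Apprenticeship Credit: income exceeds $271,000 by $5,250, which is 14 full-or-partial $400 increments; reduction = 14 × $125 = $1,750, leaving $894.

$894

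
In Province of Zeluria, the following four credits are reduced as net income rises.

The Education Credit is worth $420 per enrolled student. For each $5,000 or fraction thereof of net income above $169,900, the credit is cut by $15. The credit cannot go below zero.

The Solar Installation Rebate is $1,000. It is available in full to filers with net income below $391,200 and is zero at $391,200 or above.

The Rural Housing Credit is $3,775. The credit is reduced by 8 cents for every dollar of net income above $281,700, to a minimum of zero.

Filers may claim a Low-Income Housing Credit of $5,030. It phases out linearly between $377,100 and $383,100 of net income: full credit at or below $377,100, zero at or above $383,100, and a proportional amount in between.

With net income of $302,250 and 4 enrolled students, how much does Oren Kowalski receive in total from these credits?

Education Credit: base = 4 × $420 = $1,680. income exceeds $169,900 by $132,350, which is 27 full-or-partial $5,000 increments; reduction = 27 × $15 = $405, leaving $1,275.
Solar Installation Rebate: $302,250 is below the $391,200 cutoff, so the full $1,000 applies.
Rural Housing Credit: 8% of the $20,550 excess over $281,700 is $1,644; credit = $3,775 − $1,644 = $2,131.
Low-Income Housing Credit: $302,250 is at or below the $377,100 threshold, so the full $5,030 applies.
Total: $1,275 + $1,000 + $2,131 + $5,030 = $9,436.

$9,436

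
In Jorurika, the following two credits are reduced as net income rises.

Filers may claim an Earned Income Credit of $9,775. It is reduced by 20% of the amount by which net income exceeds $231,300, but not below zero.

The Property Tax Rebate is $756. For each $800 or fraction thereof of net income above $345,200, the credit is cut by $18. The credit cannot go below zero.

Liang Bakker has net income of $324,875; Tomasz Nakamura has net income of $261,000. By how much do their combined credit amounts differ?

$3,835

Liang ($324,875): Earned Income Credit: 20% of the $93,575 excess over $231,300 is $18,715 ≥ base, so the credit is $0. Property Tax Rebate: $324,875 is at or below the $345,200 threshold, so the full $756 applies. total $0 + $756 = $756
Tomasz ($261,000): Earned Income Credit: 20% of the $29,700 excess over $231,300 is $5,940; credit = $9,775 − $5,940 = $3,835. Property Tax Rebate: $261,000 is at or below the $345,200 threshold, so the full $756 applies. total $3,835 + $756 = $4,591
Difference: |$756 − $4,591| = $3,835.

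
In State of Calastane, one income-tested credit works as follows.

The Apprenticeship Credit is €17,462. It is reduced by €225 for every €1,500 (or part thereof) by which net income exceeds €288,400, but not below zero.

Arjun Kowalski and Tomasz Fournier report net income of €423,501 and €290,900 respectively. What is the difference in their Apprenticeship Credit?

Arjun (€423,501): Apprenticeship Credit: income exceeds €288,400 by €135,101 → 91 increments × €225 = €20,475 ≥ base, so the credit is €0.
Tomasz (€290,900): Apprenticeship Credit: income exceeds €288,400 by €2,500, which is 2 full-or-partial €1,500 increments; reduction = 2 × €225 = €450, leaving €17,012.
Difference: |€0 − €17,012| = €17,012.

€17,012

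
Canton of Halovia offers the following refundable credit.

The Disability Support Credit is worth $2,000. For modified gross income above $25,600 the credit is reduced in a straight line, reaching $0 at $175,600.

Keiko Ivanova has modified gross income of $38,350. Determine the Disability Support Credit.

Disability Support Credit: $38,350 is $12,750 into a $150,000 phase-out range, leaving 137,250/150,000 of the credit: $2,000 × 137,250/150,000 = $1,830.

$1,830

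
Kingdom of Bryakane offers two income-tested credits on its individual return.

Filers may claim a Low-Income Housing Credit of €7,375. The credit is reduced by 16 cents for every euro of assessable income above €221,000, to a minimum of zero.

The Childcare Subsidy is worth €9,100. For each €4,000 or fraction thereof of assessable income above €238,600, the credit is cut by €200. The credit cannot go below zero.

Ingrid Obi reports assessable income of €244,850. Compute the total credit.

€12,259

Low-Income Housing Credit: 16% of the €23,850 excess over €221,000 is €3,816; credit = €7,375 − €3,816 = €3,559.
Childcare Subsidy: income exceeds €238,600 by €6,250, which is 2 full-or-partial €4,000 increments; reduction = 2 × €200 = €400, leaving €8,700.
Total: €3,559 + €8,700 = €12,259.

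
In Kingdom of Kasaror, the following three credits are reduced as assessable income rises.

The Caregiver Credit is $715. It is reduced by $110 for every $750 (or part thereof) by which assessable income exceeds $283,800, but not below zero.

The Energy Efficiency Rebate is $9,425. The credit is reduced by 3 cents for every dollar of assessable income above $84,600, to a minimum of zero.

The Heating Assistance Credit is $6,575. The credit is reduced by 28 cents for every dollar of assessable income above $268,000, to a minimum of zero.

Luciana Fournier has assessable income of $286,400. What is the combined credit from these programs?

$5,069

Caregiver Credit: income exceeds $283,800 by $2,600, which is 4 full-or-partial $750 increments; reduction = 4 × $110 = $440, leaving $275.
Energy Efficiency Rebate: 3% of the $201,800 excess over $84,600 is $6,054; credit = $9,425 − $6,054 = $3,371.
Heating Assistance Credit: 28% of the $18,400 excess over $268,000 is $5,152; credit = $6,575 − $5,152 = $1,423.
Total: $275 + $3,371 + $1,423 = $5,069.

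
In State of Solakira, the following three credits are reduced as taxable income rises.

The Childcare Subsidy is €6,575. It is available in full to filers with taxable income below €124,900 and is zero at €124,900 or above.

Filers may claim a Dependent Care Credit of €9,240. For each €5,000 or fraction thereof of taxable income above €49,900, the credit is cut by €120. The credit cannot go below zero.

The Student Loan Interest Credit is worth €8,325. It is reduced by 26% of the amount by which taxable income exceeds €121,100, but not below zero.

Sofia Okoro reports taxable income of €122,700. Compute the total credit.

€21,924

Childcare Subsidy: €122,700 is below the €124,900 cutoff, so the full €6,575 applies.
Dependent Care Credit: income exceeds €49,900 by €72,800, which is 15 full-or-partial €5,000 increments; reduction = 15 × €120 = €1,800, leaving €7,440.
Student Loan Interest Credit: 26% of the €1,600 excess over €121,100 is €416; credit = €8,325 − €416 = €7,909.
Total: €6,575 + €7,440 + €7,909 = €21,924.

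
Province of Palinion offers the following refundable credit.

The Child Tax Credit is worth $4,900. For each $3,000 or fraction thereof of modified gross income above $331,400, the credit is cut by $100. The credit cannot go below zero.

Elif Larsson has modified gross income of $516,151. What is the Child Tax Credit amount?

$0

Child Tax Credit: income exceeds $331,400 by $184,751 → 62 increments × $100 = $6,200 ≥ base, so the credit is $0.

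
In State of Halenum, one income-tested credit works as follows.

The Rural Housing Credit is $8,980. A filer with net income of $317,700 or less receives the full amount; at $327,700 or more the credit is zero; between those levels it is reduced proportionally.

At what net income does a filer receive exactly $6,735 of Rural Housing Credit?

$320,200

$6,735 is 6,735/8,980 of the full $8,980, so 2,245/8,980 of the $10,000 range has been used: income = $317,700 + $10,000 × 2,245/8,980 = $320,200.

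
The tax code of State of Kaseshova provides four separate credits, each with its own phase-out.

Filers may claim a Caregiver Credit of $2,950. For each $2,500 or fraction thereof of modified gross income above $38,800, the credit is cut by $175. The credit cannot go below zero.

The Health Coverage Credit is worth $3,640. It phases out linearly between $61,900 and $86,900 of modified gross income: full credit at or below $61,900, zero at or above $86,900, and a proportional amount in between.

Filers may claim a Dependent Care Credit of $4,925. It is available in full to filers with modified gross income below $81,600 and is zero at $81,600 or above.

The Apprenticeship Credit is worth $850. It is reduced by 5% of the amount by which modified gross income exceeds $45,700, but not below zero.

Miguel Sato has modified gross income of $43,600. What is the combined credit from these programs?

Caregiver Credit: income exceeds $38,800 by $4,800, which is 2 full-or-partial $2,500 increments; reduction = 2 × $175 = $350, leaving $2,600.
Health Coverage Credit: $43,600 is at or below the $61,900 threshold, so the full $3,640 applies.
Dependent Care Credit: $43,600 is below the $81,600 cutoff, so the full $4,925 applies.
Apprenticeship Credit: $43,600 is at or below the $45,700 threshold, so the full $850 applies.
Total: $2,600 + $3,640 + $4,925 + $850 = $12,015.

$12,015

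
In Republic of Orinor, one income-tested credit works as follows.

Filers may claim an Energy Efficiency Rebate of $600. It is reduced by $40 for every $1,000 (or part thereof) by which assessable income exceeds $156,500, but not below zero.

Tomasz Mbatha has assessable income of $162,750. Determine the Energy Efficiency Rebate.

$320

Energy Efficiency Rebate: income exceeds $156,500 by $6,250, which is 7 full-or-partial $1,000 increments; reduction = 7 × $40 = $280, leaving $320.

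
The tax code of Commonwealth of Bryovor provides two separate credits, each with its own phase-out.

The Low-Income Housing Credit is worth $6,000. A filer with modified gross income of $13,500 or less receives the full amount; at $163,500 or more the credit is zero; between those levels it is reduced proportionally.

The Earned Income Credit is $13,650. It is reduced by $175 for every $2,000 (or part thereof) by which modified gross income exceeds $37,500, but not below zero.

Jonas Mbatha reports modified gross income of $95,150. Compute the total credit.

Low-Income Housing Credit: $95,150 is $81,650 into a $150,000 phase-out range, leaving 68,350/150,000 of the credit: $6,000 × 68,350/150,000 = $2,734.
Earned Income Credit: income exceeds $37,500 by $57,650, which is 29 full-or-partial $2,000 increments; reduction = 29 × $175 = $5,075, leaving $8,575.
Total: $2,734 + $8,575 = $11,309.

$11,309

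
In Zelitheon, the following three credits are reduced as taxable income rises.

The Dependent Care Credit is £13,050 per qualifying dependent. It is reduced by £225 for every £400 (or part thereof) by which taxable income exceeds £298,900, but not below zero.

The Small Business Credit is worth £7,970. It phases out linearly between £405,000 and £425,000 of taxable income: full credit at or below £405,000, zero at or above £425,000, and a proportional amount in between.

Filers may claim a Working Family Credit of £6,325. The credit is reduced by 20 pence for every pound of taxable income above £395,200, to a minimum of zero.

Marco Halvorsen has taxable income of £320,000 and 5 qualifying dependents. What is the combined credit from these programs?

£67,620

Dependent Care Credit: base = 5 × £13,050 = £65,250. income exceeds £298,900 by £21,100, which is 53 full-or-partial £400 increments; reduction = 53 × £225 = £11,925, leaving £53,325.
Small Business Credit: £320,000 is at or below the £405,000 threshold, so the full £7,970 applies.
Working Family Credit: £320,000 is at or below the £395,200 threshold, so the full £6,325 applies.
Total: £53,325 + £7,970 + £6,325 = £67,620.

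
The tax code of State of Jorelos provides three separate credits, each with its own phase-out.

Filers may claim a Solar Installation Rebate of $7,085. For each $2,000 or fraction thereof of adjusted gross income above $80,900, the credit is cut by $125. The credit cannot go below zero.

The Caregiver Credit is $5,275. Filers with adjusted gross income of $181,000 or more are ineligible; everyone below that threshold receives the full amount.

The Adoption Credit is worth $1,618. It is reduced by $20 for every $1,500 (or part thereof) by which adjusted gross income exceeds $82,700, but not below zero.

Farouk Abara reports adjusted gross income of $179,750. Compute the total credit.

$6,428

Solar Installation Rebate: income exceeds $80,900 by $98,850, which is 50 full-or-partial $2,000 increments; reduction = 50 × $125 = $6,250, leaving $835.
Caregiver Credit: $179,750 is below the $181,000 cutoff, so the full $5,275 applies.
Adoption Credit: income exceeds $82,700 by $97,050, which is 65 full-or-partial $1,500 increments; reduction = 65 × $20 = $1,300, leaving $318.
Total: $835 + $5,275 + $318 = $6,428.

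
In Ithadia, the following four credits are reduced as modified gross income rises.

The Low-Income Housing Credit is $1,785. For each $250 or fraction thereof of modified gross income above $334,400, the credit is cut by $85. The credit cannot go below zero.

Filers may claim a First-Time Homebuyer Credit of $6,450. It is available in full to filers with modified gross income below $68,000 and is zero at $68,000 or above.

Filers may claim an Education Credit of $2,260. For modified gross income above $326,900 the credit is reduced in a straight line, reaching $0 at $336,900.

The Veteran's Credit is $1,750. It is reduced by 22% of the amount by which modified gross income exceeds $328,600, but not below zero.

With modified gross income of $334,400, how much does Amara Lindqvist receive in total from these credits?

$2,824

Low-Income Housing Credit: $334,400 is at or below the $334,400 threshold, so the full $1,785 applies.
First-Time Homebuyer Credit: $334,400 meets or exceeds the $68,000 cutoff, so the credit is $0.
Education Credit: $334,400 is $7,500 into a $10,000 phase-out range, leaving 2,500/10,000 of the credit: $2,260 × 2,500/10,000 = $565.
Veteran's Credit: 22% of the $5,800 excess over $328,600 is $1,276; credit = $1,750 − $1,276 = $474.
Total: $1,785 + $0 + $565 + $474 = $2,824.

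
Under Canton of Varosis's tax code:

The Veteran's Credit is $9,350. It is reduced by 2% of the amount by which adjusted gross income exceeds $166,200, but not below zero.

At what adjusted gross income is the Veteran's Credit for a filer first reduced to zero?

The credit falls by 2% of each dollar above $166,200, so it reaches zero when the excess is $9,350 / 2% = $467,500: income = $166,200 + $467,500 = $633,700.

$633,700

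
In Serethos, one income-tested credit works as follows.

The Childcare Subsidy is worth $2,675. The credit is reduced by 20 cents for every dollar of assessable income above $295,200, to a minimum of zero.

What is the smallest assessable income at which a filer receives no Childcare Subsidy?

$308,575

The credit falls by 20% of each dollar above $295,200, so it reaches zero when the excess is $2,675 / 20% = $13,375: income = $295,200 + $13,375 = $308,575.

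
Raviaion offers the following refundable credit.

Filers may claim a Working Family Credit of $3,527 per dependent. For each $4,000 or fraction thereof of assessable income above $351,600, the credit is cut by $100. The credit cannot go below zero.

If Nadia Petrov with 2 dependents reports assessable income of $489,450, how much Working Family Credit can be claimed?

Working Family Credit: base = 2 × $3,527 = $7,054. income exceeds $351,600 by $137,850, which is 35 full-or-partial $4,000 increments; reduction = 35 × $100 = $3,500, leaving $3,554.

$3,554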